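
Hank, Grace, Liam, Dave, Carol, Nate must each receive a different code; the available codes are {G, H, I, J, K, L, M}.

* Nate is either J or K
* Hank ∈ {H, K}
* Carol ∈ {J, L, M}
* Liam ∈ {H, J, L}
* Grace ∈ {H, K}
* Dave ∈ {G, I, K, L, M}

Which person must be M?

Carol

Hank and Grace between them cover only {H, K} — a naked pair. Remove those values from Liam, Dave, Nate.
Nate must be J (only option left). Eliminate J elsewhere: Liam, Carol.
Liam has just one choice, so Liam = L. So Dave, Carol can't be L.
So M goes to Carol.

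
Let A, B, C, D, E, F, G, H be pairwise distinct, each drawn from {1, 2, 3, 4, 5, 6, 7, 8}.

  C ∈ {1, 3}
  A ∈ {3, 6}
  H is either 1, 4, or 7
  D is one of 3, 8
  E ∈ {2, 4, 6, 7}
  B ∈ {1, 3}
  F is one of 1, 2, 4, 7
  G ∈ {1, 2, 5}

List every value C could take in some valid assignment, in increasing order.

Among the 8 variables, 5 fits only G (and all 8 values in {1, 2, 3, 4, 5, 6, 7, 8} must be used), so G = 5.
Among the 7 still-open variables, 8 fits only D (and all 7 values in {1, 2, 3, 4, 6, 7, 8} must be used), so D = 8.
B and C between them cover only {1, 3} — a naked pair. Remove those values from A, F, H.
A has just one choice, so A = 6. Eliminate 6 elsewhere: E.
No further eliminations apply; C can still be any of 1, 3.

1, 3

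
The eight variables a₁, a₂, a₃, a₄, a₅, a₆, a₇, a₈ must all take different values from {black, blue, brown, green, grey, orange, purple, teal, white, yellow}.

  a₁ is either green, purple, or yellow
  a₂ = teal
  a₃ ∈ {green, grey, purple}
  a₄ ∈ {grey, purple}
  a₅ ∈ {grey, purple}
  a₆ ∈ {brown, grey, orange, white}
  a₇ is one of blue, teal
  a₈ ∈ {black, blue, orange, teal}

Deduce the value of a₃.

green

a₂ must be teal (only option left). Remove teal from a₇, a₈.
That leaves a₇ = blue. Eliminate blue elsewhere: a₈.
a₄ and a₅ share exactly the 2 values {grey, purple}; by pigeonhole those values go to them, so strike grey, purple from a₁, a₃, a₆.
So a₃ = green.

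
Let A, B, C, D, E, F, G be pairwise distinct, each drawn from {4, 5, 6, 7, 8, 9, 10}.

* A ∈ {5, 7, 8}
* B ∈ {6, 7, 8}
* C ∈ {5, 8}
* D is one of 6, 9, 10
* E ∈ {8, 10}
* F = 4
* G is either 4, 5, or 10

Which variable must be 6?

B

F has just one choice, so F = 4. Remove 4 from G.
Among the 6 still-open variables, 9 fits only D (and all 6 values in {5, 6, 7, 8, 9, 10} must be used), so D = 9.
The 5 still-open variables together cover exactly {5, 6, 7, 8, 10} — 5 values for 5 variables — and 6 appears only in B's list, so B = 6.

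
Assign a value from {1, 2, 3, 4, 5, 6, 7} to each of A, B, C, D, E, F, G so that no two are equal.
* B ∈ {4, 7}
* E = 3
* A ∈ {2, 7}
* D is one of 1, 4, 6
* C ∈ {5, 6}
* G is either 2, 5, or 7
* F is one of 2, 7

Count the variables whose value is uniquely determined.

5

E has just one choice, so E = 3.
The 6 still-open variables together cover exactly {1, 2, 4, 5, 6, 7} — 6 values for 6 variables — and 1 appears only in D's list, so D = 1.
Among the 5 still-open variables, 4 fits only B (and all 5 values in {2, 4, 5, 6, 7} must be used), so B = 4.
The 4 still-open variables together cover exactly {2, 5, 6, 7} — 4 values for 4 variables — and 6 appears only in C's list, so C = 6.
Among the 3 still-open variables, 5 fits only G (and all 3 values in {2, 5, 7} must be used), so G = 5.
Determined: B=4, C=6, D=1, E=3, G=5. The other variables each still have more than one consistent value. That makes 5.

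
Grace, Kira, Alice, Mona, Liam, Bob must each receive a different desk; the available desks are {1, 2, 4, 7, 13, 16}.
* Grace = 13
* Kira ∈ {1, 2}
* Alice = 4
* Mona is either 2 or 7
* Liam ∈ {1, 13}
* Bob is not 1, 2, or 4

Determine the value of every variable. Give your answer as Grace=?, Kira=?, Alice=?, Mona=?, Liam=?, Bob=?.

Grace=13, Kira=2, Alice=4, Mona=7, Liam=1, Bob=16

Grace must be 13 (only option left). Eliminate 13 elsewhere: Liam, Bob.
Alice has just one choice, so Alice = 4.
Liam's domain is down to {1}, so Liam = 1. Remove 1 from Kira.
Kira must be 2 (only option left). Strike 2 from Mona.
Mona's domain is down to {7}, so Mona = 7. Eliminate 7 elsewhere: Bob.
That leaves Bob = 16.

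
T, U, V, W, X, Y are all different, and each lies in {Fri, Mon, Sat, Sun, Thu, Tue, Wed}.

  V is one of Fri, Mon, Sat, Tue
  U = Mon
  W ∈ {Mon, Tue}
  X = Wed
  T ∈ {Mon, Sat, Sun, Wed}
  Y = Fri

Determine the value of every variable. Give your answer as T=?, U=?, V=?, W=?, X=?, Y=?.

U must be Mon (only option left). So T, V, W can't be Mon.
W's domain is down to {Tue}, so W = Tue. So V can't be Tue.
X must be Wed (only option left). Strike Wed from T.
That leaves Y = Fri. Eliminate Fri elsewhere: V.
V has just one choice, so V = Sat. So T can't be Sat.
T must be Sun (only option left).

T=Sun, U=Mon, V=Sat, W=Tue, X=Wed, Y=Fri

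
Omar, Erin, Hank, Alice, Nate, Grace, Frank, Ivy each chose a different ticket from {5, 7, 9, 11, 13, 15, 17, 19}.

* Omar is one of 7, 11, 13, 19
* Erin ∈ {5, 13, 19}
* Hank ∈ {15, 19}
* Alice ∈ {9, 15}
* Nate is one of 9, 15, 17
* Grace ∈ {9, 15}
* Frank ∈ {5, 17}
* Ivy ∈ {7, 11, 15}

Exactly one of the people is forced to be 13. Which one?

Erin

The 2 variables Alice and Grace are confined to {9, 15}, which locks those values in; drop them from Hank, Nate, Ivy.
Hank has just one choice, so Hank = 19. So Omar, Erin can't be 19.
Nate's domain is down to {17}, so Nate = 17. Remove 17 from Frank.
Frank must be 5 (only option left). So Erin can't be 5.
So 13 goes to Erin.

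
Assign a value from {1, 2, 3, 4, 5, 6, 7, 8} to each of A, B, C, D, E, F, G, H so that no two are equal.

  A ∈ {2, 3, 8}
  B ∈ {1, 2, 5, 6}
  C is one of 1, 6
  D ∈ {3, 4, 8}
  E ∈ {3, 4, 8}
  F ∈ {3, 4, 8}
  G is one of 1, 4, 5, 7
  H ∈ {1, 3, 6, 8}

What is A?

2

The 8 variables draw from only 8 values {1, 2, 3, 4, 5, 6, 7, 8}, so each is used; only G can be 7, hence G = 7.
Among the 7 still-open variables, 5 fits only B (and all 7 values in {1, 2, 3, 4, 5, 6, 8} must be used), so B = 5.
The 6 still-open variables draw from only 6 values {1, 2, 3, 4, 6, 8}, so each is used; only A can be 2, hence A = 2.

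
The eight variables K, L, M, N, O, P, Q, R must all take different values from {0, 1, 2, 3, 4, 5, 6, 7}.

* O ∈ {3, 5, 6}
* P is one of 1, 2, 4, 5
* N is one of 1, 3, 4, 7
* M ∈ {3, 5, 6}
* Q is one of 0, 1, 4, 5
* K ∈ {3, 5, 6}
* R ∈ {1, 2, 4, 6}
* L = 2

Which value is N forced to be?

L's domain is down to {2}, so L = 2. Remove 2 from P, R.
The 7 still-open variables draw from only 7 values {0, 1, 3, 4, 5, 6, 7}, so each is used; only Q can be 0, hence Q = 0.
The 6 still-open variables together cover exactly {1, 3, 4, 5, 6, 7} — 6 values for 6 variables — and 7 appears only in N's list, so N = 7.

7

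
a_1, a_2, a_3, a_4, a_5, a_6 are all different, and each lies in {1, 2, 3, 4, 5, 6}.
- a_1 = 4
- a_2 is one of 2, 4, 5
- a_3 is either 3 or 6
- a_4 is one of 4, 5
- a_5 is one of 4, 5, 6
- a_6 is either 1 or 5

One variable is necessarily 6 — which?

a_5

a_1's domain is down to {4}, so a_1 = 4. Eliminate 4 elsewhere: a_2, a_4, a_5.
a_4's domain is down to {5}, so a_4 = 5. Strike 5 from a_2, a_5, a_6.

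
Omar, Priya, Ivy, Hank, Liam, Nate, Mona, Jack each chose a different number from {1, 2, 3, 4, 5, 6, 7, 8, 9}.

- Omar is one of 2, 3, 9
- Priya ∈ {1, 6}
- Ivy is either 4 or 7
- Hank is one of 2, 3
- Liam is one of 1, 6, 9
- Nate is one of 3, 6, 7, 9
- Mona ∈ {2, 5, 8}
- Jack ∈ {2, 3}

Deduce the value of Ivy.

4

The 2 variables Hank and Jack are confined to {2, 3}, which locks those values in; drop them from Omar, Nate, Mona.
Omar's domain is down to {9}, so Omar = 9. Eliminate 9 elsewhere: Liam, Nate.
Priya and Liam between them cover only {1, 6} — a naked pair. Remove those values from Nate.
Nate's domain is down to {7}, so Nate = 7. Remove 7 from Ivy.
So Ivy = 4.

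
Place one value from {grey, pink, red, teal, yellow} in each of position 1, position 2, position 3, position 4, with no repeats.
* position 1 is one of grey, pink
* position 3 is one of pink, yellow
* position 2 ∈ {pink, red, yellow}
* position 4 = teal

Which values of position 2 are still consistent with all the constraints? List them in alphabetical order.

position 4 must be teal (only option left).
No further eliminations apply; position 2 can still be any of pink, red, yellow.

pink, red, yellow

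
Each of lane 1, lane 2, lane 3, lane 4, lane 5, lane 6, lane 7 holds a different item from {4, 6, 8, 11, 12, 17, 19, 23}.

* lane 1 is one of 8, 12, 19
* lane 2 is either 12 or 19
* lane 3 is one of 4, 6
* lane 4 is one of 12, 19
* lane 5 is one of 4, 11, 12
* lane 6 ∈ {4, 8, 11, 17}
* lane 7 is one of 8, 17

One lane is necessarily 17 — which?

The 7 variables draw from only 7 values {4, 6, 8, 11, 12, 17, 19}, so each is used; only lane 3 can be 6, hence lane 3 = 6.
lane 2 and lane 4 share exactly the 2 values {12, 19}; by pigeonhole those values go to them, so strike 12, 19 from lane 1, lane 5.
lane 1 has just one choice, so lane 1 = 8. Eliminate 8 elsewhere: lane 6, lane 7.
So 17 goes to lane 7.

lane 7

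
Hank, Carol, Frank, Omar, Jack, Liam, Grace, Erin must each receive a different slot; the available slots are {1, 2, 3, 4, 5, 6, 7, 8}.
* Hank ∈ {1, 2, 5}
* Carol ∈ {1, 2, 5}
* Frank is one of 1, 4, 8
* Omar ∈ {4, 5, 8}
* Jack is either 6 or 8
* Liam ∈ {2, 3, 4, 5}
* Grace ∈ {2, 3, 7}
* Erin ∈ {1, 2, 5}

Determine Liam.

The 8 variables together cover exactly {1, 2, 3, 4, 5, 6, 7, 8} — 8 values for 8 variables — and 6 appears only in Jack's list, so Jack = 6.
The 7 still-open variables draw from only 7 values {1, 2, 3, 4, 5, 7, 8}, so each is used; only Grace can be 7, hence Grace = 7.
Among the 6 still-open variables, 3 fits only Liam (and all 6 values in {1, 2, 3, 4, 5, 8} must be used), so Liam = 3.

3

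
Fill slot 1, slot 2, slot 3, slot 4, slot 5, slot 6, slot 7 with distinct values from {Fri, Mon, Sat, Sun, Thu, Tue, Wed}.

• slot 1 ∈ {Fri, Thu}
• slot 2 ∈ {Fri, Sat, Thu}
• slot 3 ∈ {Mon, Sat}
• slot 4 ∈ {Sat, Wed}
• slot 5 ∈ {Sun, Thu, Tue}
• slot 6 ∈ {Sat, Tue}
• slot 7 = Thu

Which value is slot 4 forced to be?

slot 7's domain is down to {Thu}, so slot 7 = Thu. Remove Thu from slot 1, slot 2, slot 5.
slot 1 must be Fri (only option left). Eliminate Fri elsewhere: slot 2.
That leaves slot 2 = Sat. Eliminate Sat elsewhere: slot 3, slot 4, slot 6.
So slot 4 = Wed.

Wed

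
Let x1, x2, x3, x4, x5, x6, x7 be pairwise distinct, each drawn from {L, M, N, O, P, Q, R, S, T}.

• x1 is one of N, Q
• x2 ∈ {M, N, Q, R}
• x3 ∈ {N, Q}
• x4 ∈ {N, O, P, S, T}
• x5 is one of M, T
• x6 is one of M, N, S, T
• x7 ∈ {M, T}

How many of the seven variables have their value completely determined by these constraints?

2

x1 and x3 between them cover only {N, Q} — a naked pair. Remove those values from x2, x4, x6.
The 2 variables x5 and x7 are confined to {M, T}, which locks those values in; drop them from x2, x4, x6.
That leaves x2 = R.
x6's domain is down to {S}, so x6 = S. Eliminate S elsewhere: x4.
Determined: x2=R, x6=S. The other variables each still have more than one consistent value. That makes 2.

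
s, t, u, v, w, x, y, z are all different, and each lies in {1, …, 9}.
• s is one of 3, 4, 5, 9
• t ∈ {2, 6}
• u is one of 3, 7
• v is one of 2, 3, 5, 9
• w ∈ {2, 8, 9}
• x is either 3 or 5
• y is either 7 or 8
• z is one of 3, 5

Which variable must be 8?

The 8 variables together cover exactly {2, 3, 4, 5, 6, 7, 8, 9} — 8 values for 8 variables — and 4 appears only in s's list, so s = 4.
The 7 still-open variables together cover exactly {2, 3, 5, 6, 7, 8, 9} — 7 values for 7 variables — and 6 appears only in t's list, so t = 6.
x and z between them cover only {3, 5} — a naked pair. Remove those values from u, v.
u has just one choice, so u = 7. Strike 7 from y.
So 8 goes to y.

y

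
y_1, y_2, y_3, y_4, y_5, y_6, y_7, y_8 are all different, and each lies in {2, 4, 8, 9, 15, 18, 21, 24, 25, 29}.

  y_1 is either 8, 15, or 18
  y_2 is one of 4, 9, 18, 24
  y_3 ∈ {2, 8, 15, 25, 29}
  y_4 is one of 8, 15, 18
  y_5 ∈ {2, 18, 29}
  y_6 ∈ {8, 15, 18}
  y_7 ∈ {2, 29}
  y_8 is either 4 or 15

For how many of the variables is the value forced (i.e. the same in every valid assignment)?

y_1, y_4, y_6 between them cover only {8, 15, 18} — a naked triple. Remove those values from y_2, y_3, y_5, y_8.
y_8 must be 4 (only option left). Eliminate 4 elsewhere: y_2.
The 2 variables y_5 and y_7 are confined to {2, 29}, which locks those values in; drop them from y_3.
y_3 must be 25 (only option left).
Determined: y_3=25, y_8=4. The other variables each still have more than one consistent value. That makes 2.

2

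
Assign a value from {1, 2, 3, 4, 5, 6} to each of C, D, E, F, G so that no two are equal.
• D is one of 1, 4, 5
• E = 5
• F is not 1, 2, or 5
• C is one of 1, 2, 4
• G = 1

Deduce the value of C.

2

E has just one choice, so E = 5. Eliminate 5 elsewhere: D.
G must be 1 (only option left). Eliminate 1 elsewhere: C, D.
D has just one choice, so D = 4. Strike 4 from C, F.
So C = 2.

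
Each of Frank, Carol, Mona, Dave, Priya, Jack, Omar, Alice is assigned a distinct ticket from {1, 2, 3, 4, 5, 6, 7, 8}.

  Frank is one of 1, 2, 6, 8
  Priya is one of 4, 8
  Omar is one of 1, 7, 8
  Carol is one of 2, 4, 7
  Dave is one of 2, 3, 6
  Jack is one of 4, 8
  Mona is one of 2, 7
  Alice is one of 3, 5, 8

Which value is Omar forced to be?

1

Among the 8 variables, 5 fits only Alice (and all 8 values in {1, 2, 3, 4, 5, 6, 7, 8} must be used), so Alice = 5.
The 7 still-open variables draw from only 7 values {1, 2, 3, 4, 6, 7, 8}, so each is used; only Dave can be 3, hence Dave = 3.
The 6 still-open variables draw from only 6 values {1, 2, 4, 6, 7, 8}, so each is used; only Frank can be 6, hence Frank = 6.
The 5 still-open variables together cover exactly {1, 2, 4, 7, 8} — 5 values for 5 variables — and 1 appears only in Omar's list, so Omar = 1.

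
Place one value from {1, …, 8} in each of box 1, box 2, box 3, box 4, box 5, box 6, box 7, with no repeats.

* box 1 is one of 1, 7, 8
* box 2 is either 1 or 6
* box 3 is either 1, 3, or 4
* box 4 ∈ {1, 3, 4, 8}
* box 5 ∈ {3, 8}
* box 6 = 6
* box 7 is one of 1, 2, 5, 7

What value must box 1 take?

box 6's domain is down to {6}, so box 6 = 6. Remove 6 from box 2.
box 2 must be 1 (only option left). So box 1, box 3, box 4, box 7 can't be 1.
box 3, box 4, box 5 share exactly the 3 values {3, 4, 8}; by pigeonhole those values go to them, so strike 3, 4, 8 from box 1.
So box 1 = 7.

7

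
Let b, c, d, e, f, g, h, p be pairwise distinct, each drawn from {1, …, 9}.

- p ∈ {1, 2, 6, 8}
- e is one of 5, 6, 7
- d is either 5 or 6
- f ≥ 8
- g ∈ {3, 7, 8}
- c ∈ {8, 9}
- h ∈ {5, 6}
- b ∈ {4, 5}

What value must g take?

The 2 variables c and f are confined to {8, 9}, which locks those values in; drop them from g, p.
d and h between them cover only {5, 6} — a naked pair. Remove those values from b, e, p.
b must be 4 (only option left).
That leaves e = 7. So g can't be 7.
So g = 3.

3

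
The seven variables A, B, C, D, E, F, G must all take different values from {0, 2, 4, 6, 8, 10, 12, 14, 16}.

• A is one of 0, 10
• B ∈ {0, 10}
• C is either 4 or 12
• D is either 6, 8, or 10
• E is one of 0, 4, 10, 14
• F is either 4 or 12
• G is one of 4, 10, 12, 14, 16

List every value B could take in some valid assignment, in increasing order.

The 2 variables A and B are confined to {0, 10}, which locks those values in; drop them from D, E, G.
C and F share exactly the 2 values {4, 12}; by pigeonhole those values go to them, so strike 4, 12 from E, G.
E has just one choice, so E = 14. Strike 14 from G.
G's domain is down to {16}, so G = 16.
No further eliminations apply; B can still be any of 0, 10.

0, 10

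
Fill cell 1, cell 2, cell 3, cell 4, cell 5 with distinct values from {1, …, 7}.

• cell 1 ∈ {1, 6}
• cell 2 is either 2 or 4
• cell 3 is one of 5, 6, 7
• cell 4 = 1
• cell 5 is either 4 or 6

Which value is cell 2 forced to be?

cell 4's domain is down to {1}, so cell 4 = 1. Strike 1 from cell 1.
cell 1 must be 6 (only option left). Eliminate 6 elsewhere: cell 3, cell 5.
That leaves cell 5 = 4. Eliminate 4 elsewhere: cell 2.
So cell 2 = 2.

2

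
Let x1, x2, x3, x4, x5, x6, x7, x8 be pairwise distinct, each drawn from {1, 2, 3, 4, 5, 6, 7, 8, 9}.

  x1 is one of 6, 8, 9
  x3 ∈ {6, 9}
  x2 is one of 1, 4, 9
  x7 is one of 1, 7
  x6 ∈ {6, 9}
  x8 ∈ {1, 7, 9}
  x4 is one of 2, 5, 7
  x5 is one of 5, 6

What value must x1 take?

The 8 variables together cover exactly {1, 2, 4, 5, 6, 7, 8, 9} — 8 values for 8 variables — and 2 appears only in x4's list, so x4 = 2.
Among the 7 still-open variables, 4 fits only x2 (and all 7 values in {1, 4, 5, 6, 7, 8, 9} must be used), so x2 = 4.
The 6 still-open variables together cover exactly {1, 5, 6, 7, 8, 9} — 6 values for 6 variables — and 5 appears only in x5's list, so x5 = 5.
The 5 still-open variables together cover exactly {1, 6, 7, 8, 9} — 5 values for 5 variables — and 8 appears only in x1's list, so x1 = 8.

8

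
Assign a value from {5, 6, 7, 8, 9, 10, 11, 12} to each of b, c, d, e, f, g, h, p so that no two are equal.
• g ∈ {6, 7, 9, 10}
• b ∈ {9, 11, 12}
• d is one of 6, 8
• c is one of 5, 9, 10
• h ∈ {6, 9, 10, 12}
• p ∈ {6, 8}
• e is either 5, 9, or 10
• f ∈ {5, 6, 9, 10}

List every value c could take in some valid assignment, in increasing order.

5, 9, 10

The 8 variables draw from only 8 values {5, 6, 7, 8, 9, 10, 11, 12}, so each is used; only g can be 7, hence g = 7.
The 7 still-open variables draw from only 7 values {5, 6, 8, 9, 10, 11, 12}, so each is used; only b can be 11, hence b = 11.
The 6 still-open variables draw from only 6 values {5, 6, 8, 9, 10, 12}, so each is used; only h can be 12, hence h = 12.
d and p share exactly the 2 values {6, 8}; by pigeonhole those values go to them, so strike 6, 8 from f.
No further eliminations apply; c can still be any of 5, 9, 10.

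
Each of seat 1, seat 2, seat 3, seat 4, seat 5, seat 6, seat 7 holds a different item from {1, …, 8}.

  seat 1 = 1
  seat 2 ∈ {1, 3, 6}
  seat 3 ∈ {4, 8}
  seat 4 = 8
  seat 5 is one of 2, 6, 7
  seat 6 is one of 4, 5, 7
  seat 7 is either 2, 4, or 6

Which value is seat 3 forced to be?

4

seat 1 must be 1 (only option left). Strike 1 from seat 2.
seat 4's domain is down to {8}, so seat 4 = 8. Strike 8 from seat 3.
So seat 3 = 4.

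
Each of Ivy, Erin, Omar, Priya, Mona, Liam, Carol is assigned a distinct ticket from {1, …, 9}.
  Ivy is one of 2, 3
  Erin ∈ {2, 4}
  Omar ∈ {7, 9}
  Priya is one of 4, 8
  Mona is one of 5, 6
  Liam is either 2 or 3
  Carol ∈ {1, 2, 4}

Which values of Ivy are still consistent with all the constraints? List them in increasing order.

2, 3

Ivy and Liam share exactly the 2 values {2, 3}; by pigeonhole those values go to them, so strike 2, 3 from Erin, Carol.
Erin's domain is down to {4}, so Erin = 4. Strike 4 from Priya, Carol.
Priya's domain is down to {8}, so Priya = 8.
Carol must be 1 (only option left).
No further eliminations apply; Ivy can still be any of 2, 3.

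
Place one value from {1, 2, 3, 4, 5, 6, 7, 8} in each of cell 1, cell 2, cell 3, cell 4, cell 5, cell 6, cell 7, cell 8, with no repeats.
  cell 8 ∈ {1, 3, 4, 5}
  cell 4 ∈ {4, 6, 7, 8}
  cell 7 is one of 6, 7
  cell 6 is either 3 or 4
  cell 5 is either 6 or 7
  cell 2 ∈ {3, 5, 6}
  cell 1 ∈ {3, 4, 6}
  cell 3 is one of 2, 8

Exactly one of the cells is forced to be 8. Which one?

The 8 variables together cover exactly {1, 2, 3, 4, 5, 6, 7, 8} — 8 values for 8 variables — and 1 appears only in cell 8's list, so cell 8 = 1.
The 7 still-open variables together cover exactly {2, 3, 4, 5, 6, 7, 8} — 7 values for 7 variables — and 2 appears only in cell 3's list, so cell 3 = 2.
The 6 still-open variables draw from only 6 values {3, 4, 5, 6, 7, 8}, so each is used; only cell 2 can be 5, hence cell 2 = 5.
The 5 still-open variables draw from only 5 values {3, 4, 6, 7, 8}, so each is used; only cell 4 can be 8, hence cell 4 = 8.

cell 4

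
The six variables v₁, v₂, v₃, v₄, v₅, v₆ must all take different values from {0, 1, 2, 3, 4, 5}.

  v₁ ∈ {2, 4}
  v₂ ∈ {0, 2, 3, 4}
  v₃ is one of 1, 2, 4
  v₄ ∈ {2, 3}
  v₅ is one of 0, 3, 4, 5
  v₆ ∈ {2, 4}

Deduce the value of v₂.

Among the 6 variables, 1 fits only v₃ (and all 6 values in {0, 1, 2, 3, 4, 5} must be used), so v₃ = 1.
The 5 still-open variables together cover exactly {0, 2, 3, 4, 5} — 5 values for 5 variables — and 5 appears only in v₅'s list, so v₅ = 5.
Among the 4 still-open variables, 0 fits only v₂ (and all 4 values in {0, 2, 3, 4} must be used), so v₂ = 0.

0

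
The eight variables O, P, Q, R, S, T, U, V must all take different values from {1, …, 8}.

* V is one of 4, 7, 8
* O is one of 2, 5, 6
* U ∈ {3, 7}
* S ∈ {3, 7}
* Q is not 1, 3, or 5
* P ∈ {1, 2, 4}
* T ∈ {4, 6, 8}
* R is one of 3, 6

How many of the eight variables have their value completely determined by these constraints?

4

Among the 8 variables, 1 fits only P (and all 8 values in {1, 2, 3, 4, 5, 6, 7, 8} must be used), so P = 1.
Among the 7 still-open variables, 5 fits only O (and all 7 values in {2, 3, 4, 5, 6, 7, 8} must be used), so O = 5.
The 6 still-open variables draw from only 6 values {2, 3, 4, 6, 7, 8}, so each is used; only Q can be 2, hence Q = 2.
The 2 variables S and U are confined to {3, 7}, which locks those values in; drop them from R, V.
That leaves R = 6. So T can't be 6.
Determined: O=5, P=1, Q=2, R=6. The other variables each still have more than one consistent value. That makes 4.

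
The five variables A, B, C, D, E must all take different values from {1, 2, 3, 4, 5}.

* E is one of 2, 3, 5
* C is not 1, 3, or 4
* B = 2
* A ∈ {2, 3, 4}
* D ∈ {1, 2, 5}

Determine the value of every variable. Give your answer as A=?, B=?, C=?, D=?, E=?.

B's domain is down to {2}, so B = 2. So A, C, D, E can't be 2.
C has just one choice, so C = 5. Eliminate 5 elsewhere: D, E.
D has just one choice, so D = 1.
E's domain is down to {3}, so E = 3. Remove 3 from A.
That leaves A = 4.

A=4, B=2, C=5, D=1, E=3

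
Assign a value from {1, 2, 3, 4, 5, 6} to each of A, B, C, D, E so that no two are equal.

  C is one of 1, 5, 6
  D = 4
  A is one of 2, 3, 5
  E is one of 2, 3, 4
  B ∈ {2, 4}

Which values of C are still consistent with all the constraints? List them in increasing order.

D's domain is down to {4}, so D = 4. Eliminate 4 elsewhere: B, E.
That leaves B = 2. Strike 2 from A, E.
That leaves E = 3. So A can't be 3.
A has just one choice, so A = 5. Strike 5 from C.
No further eliminations apply; C can still be any of 1, 6.

1, 6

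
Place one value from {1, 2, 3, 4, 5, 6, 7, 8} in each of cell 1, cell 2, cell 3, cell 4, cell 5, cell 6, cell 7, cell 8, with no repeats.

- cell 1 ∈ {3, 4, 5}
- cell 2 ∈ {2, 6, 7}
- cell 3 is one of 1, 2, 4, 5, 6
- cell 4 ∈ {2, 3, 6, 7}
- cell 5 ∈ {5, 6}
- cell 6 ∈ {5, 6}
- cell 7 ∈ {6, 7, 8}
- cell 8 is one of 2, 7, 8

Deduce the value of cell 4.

Among the 8 variables, 1 fits only cell 3 (and all 8 values in {1, 2, 3, 4, 5, 6, 7, 8} must be used), so cell 3 = 1.
Among the 7 still-open variables, 4 fits only cell 1 (and all 7 values in {2, 3, 4, 5, 6, 7, 8} must be used), so cell 1 = 4.
The 6 still-open variables together cover exactly {2, 3, 5, 6, 7, 8} — 6 values for 6 variables — and 3 appears only in cell 4's list, so cell 4 = 3.

3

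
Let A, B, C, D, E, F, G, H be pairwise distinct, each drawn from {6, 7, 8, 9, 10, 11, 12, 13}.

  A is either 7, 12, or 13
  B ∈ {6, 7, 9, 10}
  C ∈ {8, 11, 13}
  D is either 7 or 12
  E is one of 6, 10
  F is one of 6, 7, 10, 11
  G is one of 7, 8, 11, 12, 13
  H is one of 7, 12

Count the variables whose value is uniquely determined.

2

The 8 variables together cover exactly {6, 7, 8, 9, 10, 11, 12, 13} — 8 values for 8 variables — and 9 appears only in B's list, so B = 9.
D and H between them cover only {7, 12} — a naked pair. Remove those values from A, F, G.
A must be 13 (only option left). Remove 13 from C, G.
C and G between them cover only {8, 11} — a naked pair. Remove those values from F.
Determined: A=13, B=9. The other variables each still have more than one consistent value. That makes 2.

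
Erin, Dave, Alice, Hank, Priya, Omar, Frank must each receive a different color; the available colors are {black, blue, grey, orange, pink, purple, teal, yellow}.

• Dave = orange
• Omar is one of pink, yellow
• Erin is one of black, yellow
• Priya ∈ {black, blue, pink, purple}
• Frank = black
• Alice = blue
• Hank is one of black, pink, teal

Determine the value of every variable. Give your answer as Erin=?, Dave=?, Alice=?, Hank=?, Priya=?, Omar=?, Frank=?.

Erin=yellow, Dave=orange, Alice=blue, Hank=teal, Priya=purple, Omar=pink, Frank=black

Dave has just one choice, so Dave = orange.
Alice has just one choice, so Alice = blue. So Priya can't be blue.
Frank must be black (only option left). Strike black from Erin, Hank, Priya.
Erin's domain is down to {yellow}, so Erin = yellow. Strike yellow from Omar.
That leaves Omar = pink. Strike pink from Hank, Priya.
That leaves Hank = teal.
Priya's domain is down to {purple}, so Priya = purple.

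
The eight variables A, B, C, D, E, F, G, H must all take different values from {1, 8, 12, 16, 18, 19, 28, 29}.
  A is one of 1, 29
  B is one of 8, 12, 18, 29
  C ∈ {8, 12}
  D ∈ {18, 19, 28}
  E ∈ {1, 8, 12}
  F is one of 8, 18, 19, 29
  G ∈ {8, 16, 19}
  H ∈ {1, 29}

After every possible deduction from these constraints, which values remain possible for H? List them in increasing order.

The 8 variables together cover exactly {1, 8, 12, 16, 18, 19, 28, 29} — 8 values for 8 variables — and 16 appears only in G's list, so G = 16.
The 7 still-open variables together cover exactly {1, 8, 12, 18, 19, 28, 29} — 7 values for 7 variables — and 28 appears only in D's list, so D = 28.
Among the 6 still-open variables, 19 fits only F (and all 6 values in {1, 8, 12, 18, 19, 29} must be used), so F = 19.
Among the 5 still-open variables, 18 fits only B (and all 5 values in {1, 8, 12, 18, 29} must be used), so B = 18.
The 2 variables A and H are confined to {1, 29}, which locks those values in; drop them from E.
No further eliminations apply; H can still be any of 1, 29.

1, 29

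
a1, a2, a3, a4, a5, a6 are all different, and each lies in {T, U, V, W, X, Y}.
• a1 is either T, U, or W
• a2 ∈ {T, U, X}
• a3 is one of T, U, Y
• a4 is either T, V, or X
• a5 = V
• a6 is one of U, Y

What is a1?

W

a5 has just one choice, so a5 = V. Remove V from a4.
The 5 still-open variables draw from only 5 values {T, U, W, X, Y}, so each is used; only a1 can be W, hence a1 = W.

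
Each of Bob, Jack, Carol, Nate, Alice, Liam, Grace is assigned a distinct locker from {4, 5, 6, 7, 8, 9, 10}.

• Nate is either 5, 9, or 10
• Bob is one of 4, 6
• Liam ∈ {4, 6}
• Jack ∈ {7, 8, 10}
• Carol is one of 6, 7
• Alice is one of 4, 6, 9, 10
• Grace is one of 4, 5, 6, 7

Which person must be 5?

Grace

Among the 7 variables, 8 fits only Jack (and all 7 values in {4, 5, 6, 7, 8, 9, 10} must be used), so Jack = 8.
Bob and Liam between them cover only {4, 6} — a naked pair. Remove those values from Carol, Alice, Grace.
Carol must be 7 (only option left). So Grace can't be 7.
So 5 goes to Grace.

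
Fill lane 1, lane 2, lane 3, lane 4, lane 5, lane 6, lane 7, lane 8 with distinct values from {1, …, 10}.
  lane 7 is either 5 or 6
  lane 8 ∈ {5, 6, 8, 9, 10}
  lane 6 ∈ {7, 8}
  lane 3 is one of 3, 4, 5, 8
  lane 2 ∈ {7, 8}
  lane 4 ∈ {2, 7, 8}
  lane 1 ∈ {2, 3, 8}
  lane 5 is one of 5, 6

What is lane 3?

4

lane 2 and lane 6 share exactly the 2 values {7, 8}; by pigeonhole those values go to them, so strike 7, 8 from lane 1, lane 3, lane 4, lane 8.
That leaves lane 4 = 2. Eliminate 2 elsewhere: lane 1.
lane 1 has just one choice, so lane 1 = 3. Strike 3 from lane 3.
The 2 variables lane 5 and lane 7 are confined to {5, 6}, which locks those values in; drop them from lane 3, lane 8.
So lane 3 = 4.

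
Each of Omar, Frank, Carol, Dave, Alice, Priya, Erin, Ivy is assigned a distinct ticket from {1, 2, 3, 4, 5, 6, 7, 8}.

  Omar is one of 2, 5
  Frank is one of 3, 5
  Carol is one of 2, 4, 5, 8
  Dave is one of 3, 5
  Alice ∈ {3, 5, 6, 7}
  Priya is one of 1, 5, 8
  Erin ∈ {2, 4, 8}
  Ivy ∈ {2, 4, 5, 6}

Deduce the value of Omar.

Among the 8 variables, 1 fits only Priya (and all 8 values in {1, 2, 3, 4, 5, 6, 7, 8} must be used), so Priya = 1.
The 7 still-open variables draw from only 7 values {2, 3, 4, 5, 6, 7, 8}, so each is used; only Alice can be 7, hence Alice = 7.
The 6 still-open variables together cover exactly {2, 3, 4, 5, 6, 8} — 6 values for 6 variables — and 6 appears only in Ivy's list, so Ivy = 6.
The 2 variables Frank and Dave are confined to {3, 5}, which locks those values in; drop them from Omar, Carol.
So Omar = 2.

2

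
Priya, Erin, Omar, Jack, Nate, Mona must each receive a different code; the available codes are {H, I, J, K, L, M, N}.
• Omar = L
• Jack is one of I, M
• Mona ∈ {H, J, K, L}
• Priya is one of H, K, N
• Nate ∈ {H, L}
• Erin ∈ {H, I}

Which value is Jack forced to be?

Omar's domain is down to {L}, so Omar = L. So Nate, Mona can't be L.
That leaves Nate = H. So Priya, Erin, Mona can't be H.
Erin must be I (only option left). So Jack can't be I.
So Jack = M.

M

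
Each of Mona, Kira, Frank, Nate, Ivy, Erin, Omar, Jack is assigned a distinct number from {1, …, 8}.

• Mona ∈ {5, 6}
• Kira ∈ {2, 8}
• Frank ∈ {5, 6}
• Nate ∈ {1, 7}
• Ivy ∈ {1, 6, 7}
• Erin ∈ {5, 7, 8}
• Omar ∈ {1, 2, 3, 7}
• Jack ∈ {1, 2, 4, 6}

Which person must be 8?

The 8 variables draw from only 8 values {1, 2, 3, 4, 5, 6, 7, 8}, so each is used; only Omar can be 3, hence Omar = 3.
Among the 7 still-open variables, 4 fits only Jack (and all 7 values in {1, 2, 4, 5, 6, 7, 8} must be used), so Jack = 4.
The 6 still-open variables draw from only 6 values {1, 2, 5, 6, 7, 8}, so each is used; only Kira can be 2, hence Kira = 2.
Among the 5 still-open variables, 8 fits only Erin (and all 5 values in {1, 5, 6, 7, 8} must be used), so Erin = 8.

Erin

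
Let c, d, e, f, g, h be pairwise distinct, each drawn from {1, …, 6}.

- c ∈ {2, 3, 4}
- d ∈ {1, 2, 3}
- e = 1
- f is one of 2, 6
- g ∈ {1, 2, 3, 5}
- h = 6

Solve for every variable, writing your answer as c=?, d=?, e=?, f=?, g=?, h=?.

e's domain is down to {1}, so e = 1. Strike 1 from d, g.
That leaves h = 6. Eliminate 6 elsewhere: f.
f has just one choice, so f = 2. Strike 2 from c, d, g.
d must be 3 (only option left). Strike 3 from c, g.
g's domain is down to {5}, so g = 5.
c has just one choice, so c = 4.

c=4, d=3, e=1, f=2, g=5, h=6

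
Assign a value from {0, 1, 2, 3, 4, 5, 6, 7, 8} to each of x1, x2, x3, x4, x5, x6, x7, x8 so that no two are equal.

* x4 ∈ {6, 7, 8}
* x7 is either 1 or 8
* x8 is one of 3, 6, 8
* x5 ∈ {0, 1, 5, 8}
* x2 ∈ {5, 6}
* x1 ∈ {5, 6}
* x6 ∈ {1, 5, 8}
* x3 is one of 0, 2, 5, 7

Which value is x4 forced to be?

7

The 8 variables draw from only 8 values {0, 1, 2, 3, 5, 6, 7, 8}, so each is used; only x3 can be 2, hence x3 = 2.
The 7 still-open variables together cover exactly {0, 1, 3, 5, 6, 7, 8} — 7 values for 7 variables — and 0 appears only in x5's list, so x5 = 0.
The 6 still-open variables draw from only 6 values {1, 3, 5, 6, 7, 8}, so each is used; only x8 can be 3, hence x8 = 3.
The 5 still-open variables together cover exactly {1, 5, 6, 7, 8} — 5 values for 5 variables — and 7 appears only in x4's list, so x4 = 7.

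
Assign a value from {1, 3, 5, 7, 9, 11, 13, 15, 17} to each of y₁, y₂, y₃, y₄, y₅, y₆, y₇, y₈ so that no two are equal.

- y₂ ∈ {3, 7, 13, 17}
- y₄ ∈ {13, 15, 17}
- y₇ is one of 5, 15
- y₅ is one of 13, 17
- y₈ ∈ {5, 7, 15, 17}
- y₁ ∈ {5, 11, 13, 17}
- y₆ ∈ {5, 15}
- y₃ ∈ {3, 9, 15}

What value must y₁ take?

11

The 8 variables draw from only 8 values {3, 5, 7, 9, 11, 13, 15, 17}, so each is used; only y₃ can be 9, hence y₃ = 9.
The 7 still-open variables together cover exactly {3, 5, 7, 11, 13, 15, 17} — 7 values for 7 variables — and 3 appears only in y₂'s list, so y₂ = 3.
Among the 6 still-open variables, 7 fits only y₈ (and all 6 values in {5, 7, 11, 13, 15, 17} must be used), so y₈ = 7.
The 5 still-open variables together cover exactly {5, 11, 13, 15, 17} — 5 values for 5 variables — and 11 appears only in y₁'s list, so y₁ = 11.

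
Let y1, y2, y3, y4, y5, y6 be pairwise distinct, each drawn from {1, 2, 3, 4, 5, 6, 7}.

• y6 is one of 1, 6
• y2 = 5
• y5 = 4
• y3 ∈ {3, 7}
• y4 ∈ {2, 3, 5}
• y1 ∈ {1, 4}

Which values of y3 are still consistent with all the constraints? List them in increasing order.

y2 has just one choice, so y2 = 5. So y4 can't be 5.
y5's domain is down to {4}, so y5 = 4. Eliminate 4 elsewhere: y1.
y1 must be 1 (only option left). So y6 can't be 1.
y6's domain is down to {6}, so y6 = 6.
No further eliminations apply; y3 can still be any of 3, 7.

3, 7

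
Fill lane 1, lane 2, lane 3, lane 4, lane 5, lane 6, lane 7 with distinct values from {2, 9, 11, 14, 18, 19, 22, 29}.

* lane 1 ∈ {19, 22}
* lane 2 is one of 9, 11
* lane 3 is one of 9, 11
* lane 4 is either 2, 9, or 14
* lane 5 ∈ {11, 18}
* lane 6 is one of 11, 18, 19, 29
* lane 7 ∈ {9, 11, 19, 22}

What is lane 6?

29

lane 2 and lane 3 share exactly the 2 values {9, 11}; by pigeonhole those values go to them, so strike 9, 11 from lane 4, lane 5, lane 6, lane 7.
That leaves lane 5 = 18. Strike 18 from lane 6.
lane 1 and lane 7 share exactly the 2 values {19, 22}; by pigeonhole those values go to them, so strike 19, 22 from lane 6.
So lane 6 = 29.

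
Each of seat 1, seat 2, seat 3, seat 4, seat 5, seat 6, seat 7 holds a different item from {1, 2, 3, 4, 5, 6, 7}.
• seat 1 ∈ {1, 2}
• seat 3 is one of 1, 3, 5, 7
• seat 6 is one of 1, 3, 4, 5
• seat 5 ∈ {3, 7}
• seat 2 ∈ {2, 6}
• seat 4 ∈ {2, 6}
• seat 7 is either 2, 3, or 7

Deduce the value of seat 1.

1

Among the 7 variables, 4 fits only seat 6 (and all 7 values in {1, 2, 3, 4, 5, 6, 7} must be used), so seat 6 = 4.
The 6 still-open variables together cover exactly {1, 2, 3, 5, 6, 7} — 6 values for 6 variables — and 5 appears only in seat 3's list, so seat 3 = 5.
The 5 still-open variables draw from only 5 values {1, 2, 3, 6, 7}, so each is used; only seat 1 can be 1, hence seat 1 = 1.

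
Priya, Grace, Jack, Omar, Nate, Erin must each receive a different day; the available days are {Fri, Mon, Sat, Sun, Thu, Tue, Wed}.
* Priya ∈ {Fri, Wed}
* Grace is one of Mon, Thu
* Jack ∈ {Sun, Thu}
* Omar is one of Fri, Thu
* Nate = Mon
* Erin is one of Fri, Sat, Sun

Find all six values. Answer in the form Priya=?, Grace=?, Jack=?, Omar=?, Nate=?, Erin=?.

Priya=Wed, Grace=Thu, Jack=Sun, Omar=Fri, Nate=Mon, Erin=Sat

Nate's domain is down to {Mon}, so Nate = Mon. Eliminate Mon elsewhere: Grace.
Grace's domain is down to {Thu}, so Grace = Thu. So Jack, Omar can't be Thu.
Jack must be Sun (only option left). Remove Sun from Erin.
Omar must be Fri (only option left). Remove Fri from Priya, Erin.
Erin has just one choice, so Erin = Sat.
Priya must be Wed (only option left).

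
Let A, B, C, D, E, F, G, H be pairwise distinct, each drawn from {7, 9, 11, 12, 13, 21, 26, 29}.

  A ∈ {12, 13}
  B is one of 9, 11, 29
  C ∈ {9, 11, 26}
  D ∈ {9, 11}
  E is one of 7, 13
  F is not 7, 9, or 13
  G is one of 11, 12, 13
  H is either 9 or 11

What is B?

29

The 8 variables together cover exactly {7, 9, 11, 12, 13, 21, 26, 29} — 8 values for 8 variables — and 7 appears only in E's list, so E = 7.
The 7 still-open variables draw from only 7 values {9, 11, 12, 13, 21, 26, 29}, so each is used; only F can be 21, hence F = 21.
Among the 6 still-open variables, 26 fits only C (and all 6 values in {9, 11, 12, 13, 26, 29} must be used), so C = 26.
Among the 5 still-open variables, 29 fits only B (and all 5 values in {9, 11, 12, 13, 29} must be used), so B = 29.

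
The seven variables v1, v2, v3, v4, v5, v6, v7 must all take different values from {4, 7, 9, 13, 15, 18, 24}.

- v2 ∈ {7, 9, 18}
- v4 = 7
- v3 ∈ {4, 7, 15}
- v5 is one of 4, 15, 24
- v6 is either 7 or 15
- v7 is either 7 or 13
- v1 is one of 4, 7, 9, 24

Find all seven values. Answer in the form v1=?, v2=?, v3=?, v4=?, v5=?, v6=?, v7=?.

v4's domain is down to {7}, so v4 = 7. So v1, v2, v3, v6, v7 can't be 7.
v6 has just one choice, so v6 = 15. Eliminate 15 elsewhere: v3, v5.
v7 must be 13 (only option left).
v3 has just one choice, so v3 = 4. Remove 4 from v1, v5.
v5 has just one choice, so v5 = 24. Strike 24 from v1.
v1's domain is down to {9}, so v1 = 9. Strike 9 from v2.
v2's domain is down to {18}, so v2 = 18.

v1=9, v2=18, v3=4, v4=7, v5=24, v6=15, v7=13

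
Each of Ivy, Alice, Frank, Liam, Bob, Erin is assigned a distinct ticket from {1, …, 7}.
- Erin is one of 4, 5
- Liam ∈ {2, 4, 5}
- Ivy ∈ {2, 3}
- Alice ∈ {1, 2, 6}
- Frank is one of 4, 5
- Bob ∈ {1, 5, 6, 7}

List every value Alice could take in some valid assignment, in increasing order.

Frank and Erin between them cover only {4, 5} — a naked pair. Remove those values from Liam, Bob.
That leaves Liam = 2. Eliminate 2 elsewhere: Ivy, Alice.
Ivy's domain is down to {3}, so Ivy = 3.
No further eliminations apply; Alice can still be any of 1, 6.

1, 6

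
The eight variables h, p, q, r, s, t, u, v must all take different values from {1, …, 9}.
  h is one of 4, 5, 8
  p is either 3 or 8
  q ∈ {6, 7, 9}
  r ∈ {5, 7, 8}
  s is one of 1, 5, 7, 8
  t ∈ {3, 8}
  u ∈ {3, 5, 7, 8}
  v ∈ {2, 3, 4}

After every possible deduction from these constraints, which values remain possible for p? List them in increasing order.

p and t between them cover only {3, 8} — a naked pair. Remove those values from h, r, s, u, v.
r and u share exactly the 2 values {5, 7}; by pigeonhole those values go to them, so strike 5, 7 from h, q, s.
h has just one choice, so h = 4. Eliminate 4 elsewhere: v.
That leaves s = 1.
v has just one choice, so v = 2.
No further eliminations apply; p can still be any of 3, 8.

3, 8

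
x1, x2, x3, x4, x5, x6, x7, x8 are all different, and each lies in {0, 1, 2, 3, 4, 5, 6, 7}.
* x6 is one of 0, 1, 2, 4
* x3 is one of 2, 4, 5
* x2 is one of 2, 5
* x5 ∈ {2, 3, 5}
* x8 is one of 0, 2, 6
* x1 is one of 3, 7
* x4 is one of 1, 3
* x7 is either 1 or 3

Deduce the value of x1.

Among the 8 variables, 6 fits only x8 (and all 8 values in {0, 1, 2, 3, 4, 5, 6, 7} must be used), so x8 = 6.
The 7 still-open variables draw from only 7 values {0, 1, 2, 3, 4, 5, 7}, so each is used; only x6 can be 0, hence x6 = 0.
The 6 still-open variables draw from only 6 values {1, 2, 3, 4, 5, 7}, so each is used; only x3 can be 4, hence x3 = 4.
Among the 5 still-open variables, 7 fits only x1 (and all 5 values in {1, 2, 3, 5, 7} must be used), so x1 = 7.

7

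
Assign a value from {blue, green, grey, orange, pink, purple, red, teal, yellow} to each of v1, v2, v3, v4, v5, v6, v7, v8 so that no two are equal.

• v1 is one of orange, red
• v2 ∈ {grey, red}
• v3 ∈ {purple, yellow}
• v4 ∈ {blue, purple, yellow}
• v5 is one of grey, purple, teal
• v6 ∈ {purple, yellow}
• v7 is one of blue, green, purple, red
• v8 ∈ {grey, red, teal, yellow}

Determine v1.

orange

The 8 variables together cover exactly {blue, green, grey, orange, purple, red, teal, yellow} — 8 values for 8 variables — and green appears only in v7's list, so v7 = green.
The 7 still-open variables draw from only 7 values {blue, grey, orange, purple, red, teal, yellow}, so each is used; only v4 can be blue, hence v4 = blue.
Among the 6 still-open variables, orange fits only v1 (and all 6 values in {grey, orange, purple, red, teal, yellow} must be used), so v1 = orange.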